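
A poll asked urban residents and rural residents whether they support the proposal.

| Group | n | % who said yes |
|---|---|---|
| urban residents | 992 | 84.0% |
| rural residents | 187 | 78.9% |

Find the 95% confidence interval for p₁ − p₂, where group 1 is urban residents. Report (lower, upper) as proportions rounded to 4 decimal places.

(-0.0118, 0.1138)

Each SE is √(p̂(1−p̂)/n): √(0.8400·0.1600/992) = 0.01164 and √(0.7890·0.2110/187) = 0.02984.
SE(p̂₁ − p̂₂) = √(SE₁² + SE₂²) = √(0.0001354896 + 0.0008904256) = 0.03203, since the two samples are independent.
At 95% confidence z* = 1.960; margin = 1.960 × 0.03203 = 0.06278.
The difference is 0.8400 − 0.7890 = 0.0510, so the interval is 0.0510 ± 0.06278 = (-0.0118, 0.1138).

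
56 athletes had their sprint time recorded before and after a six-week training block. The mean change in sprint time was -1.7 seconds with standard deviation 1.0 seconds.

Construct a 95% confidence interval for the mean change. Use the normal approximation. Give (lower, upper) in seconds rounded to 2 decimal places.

(-1.96, -1.44)

This is a matched-pairs design, so SE = s_d/√n = 1.0/√56 = 0.1336.
Margin = 1.960 × 0.1336 = 0.2619; the interval is -1.7 ± 0.2619 = (-1.96, -1.44).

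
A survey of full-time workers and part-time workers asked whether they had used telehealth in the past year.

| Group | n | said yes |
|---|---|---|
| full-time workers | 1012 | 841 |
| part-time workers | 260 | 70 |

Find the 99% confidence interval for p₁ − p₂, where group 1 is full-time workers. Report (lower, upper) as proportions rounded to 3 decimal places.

(0.485, 0.639)

Sample proportions: 841/1012 = 0.8310, 70/260 = 0.2692.
Each SE is √(p̂(1−p̂)/n): √(0.8310·0.1690/1012) = 0.01178 and √(0.2692·0.7308/260) = 0.02751.
SE(p̂₁ − p̂₂) = √(SE₁² + SE₂²) = √(0.0001387684 + 0.0007568001) = 0.02993, since the two samples are independent.
At 99% confidence z* = 2.576; margin = 2.576 × 0.02993 = 0.07710.
The difference is 0.8310 − 0.2692 = 0.5618, so the interval is 0.5618 ± 0.07710 = (0.485, 0.639).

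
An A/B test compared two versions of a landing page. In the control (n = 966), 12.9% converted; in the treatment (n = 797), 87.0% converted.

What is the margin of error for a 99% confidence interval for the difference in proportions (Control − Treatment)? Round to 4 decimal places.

Each SE is √(p̂(1−p̂)/n): √(0.1290·0.8710/966) = 0.01078 and √(0.8700·0.1300/797) = 0.01191.
SE(p̂₁ − p̂₂) = √(SE₁² + SE₂²) = √(0.0001162084 + 0.0001418481) = 0.01606, since the two samples are independent.
At 99% confidence z* = 2.576; margin = 2.576 × 0.01606 = 0.04137.

0.0414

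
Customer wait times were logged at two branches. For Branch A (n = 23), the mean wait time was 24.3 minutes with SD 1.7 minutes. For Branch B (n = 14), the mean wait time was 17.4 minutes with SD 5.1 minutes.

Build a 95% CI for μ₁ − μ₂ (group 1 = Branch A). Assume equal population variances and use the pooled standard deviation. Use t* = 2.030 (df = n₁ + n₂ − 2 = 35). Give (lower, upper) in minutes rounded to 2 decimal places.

Pooled variance s_p² = [22·1.7² + 13·5.1²] / (23+14−2) = 11.4774, so s_p = 3.3878.
SE_diff = s_p·√(1/n₁ + 1/n₂) = 3.3878·√(1/23 + 1/14) = 1.1484.
t* = 2.030; margin = 2.030 × 1.1484 = 2.3313.
Difference = 24.3 − 17.4 = 6.9000.
6.9000 ± 2.3313 → (4.57, 9.23).

(4.57, 9.23)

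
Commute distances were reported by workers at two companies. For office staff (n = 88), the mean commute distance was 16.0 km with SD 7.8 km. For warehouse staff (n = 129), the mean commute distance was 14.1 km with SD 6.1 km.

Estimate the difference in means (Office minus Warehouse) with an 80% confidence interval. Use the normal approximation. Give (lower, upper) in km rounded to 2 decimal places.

(0.63, 3.17)

Standard errors of each mean: 7.8/√88 = 0.8315 and 6.1/√129 = 0.5371.
SE(x̄₁ − x̄₂) = √(0.8315² + 0.5371²) = 0.9899 for independent samples with unequal variances.
With z* = 1.282, the margin is 1.282 × 0.9899 = 1.2691.
x̄₁ − x̄₂ = 16.0 − 14.1 = 1.9000; the interval is 1.9000 ± 1.2691 = (0.63, 3.17).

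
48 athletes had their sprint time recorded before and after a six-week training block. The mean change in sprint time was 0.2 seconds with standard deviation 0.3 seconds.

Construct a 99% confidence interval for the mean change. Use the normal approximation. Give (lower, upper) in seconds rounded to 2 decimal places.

Paired design: SE = s_d/√n = 0.3/√48 = 0.0433.
z* = 2.576; margin of error = 2.576 × 0.0433 = 0.1115.
0.2 ± 0.1115 → (0.09, 0.31).

(0.09, 0.31)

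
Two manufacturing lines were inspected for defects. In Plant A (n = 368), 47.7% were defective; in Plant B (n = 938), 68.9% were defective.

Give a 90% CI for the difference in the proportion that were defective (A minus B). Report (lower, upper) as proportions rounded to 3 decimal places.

SE₁ = √(p̂₁(1−p̂₁)/n₁) = √(0.4770·0.5230/368) = 0.02604; SE₂ = √(0.6890·0.3110/938) = 0.01511.
Independent samples: SE of the difference = √(SE₁² + SE₂²) = √(0.0006780816 + 0.0002283121) = 0.03011.
z* for 90% confidence is 1.645, so the margin of error is 1.645 × 0.03011 = 0.04953.
Point estimate p̂₁ − p̂₂ = 0.4770 − 0.6890 = -0.2120.
-0.2120 ± 0.04953 → (-0.262, -0.162).

(-0.262, -0.162)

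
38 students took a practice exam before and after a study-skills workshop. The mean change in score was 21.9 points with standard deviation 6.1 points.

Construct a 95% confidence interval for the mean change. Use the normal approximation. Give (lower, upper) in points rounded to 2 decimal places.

This is a matched-pairs design, so SE = s_d/√n = 6.1/√38 = 0.9896.
Margin = 1.960 × 0.9896 = 1.9396; the interval is 21.9 ± 1.9396 = (19.96, 23.84).

(19.96, 23.84)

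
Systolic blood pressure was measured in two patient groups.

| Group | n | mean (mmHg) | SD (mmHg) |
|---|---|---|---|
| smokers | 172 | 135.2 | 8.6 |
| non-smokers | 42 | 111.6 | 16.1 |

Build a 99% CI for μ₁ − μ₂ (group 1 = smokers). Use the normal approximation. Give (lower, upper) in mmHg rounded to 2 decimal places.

SE₁ = s₁/√n₁ = 8.6/√172 = 0.6557; SE₂ = 16.1/√42 = 2.4843.
Independent samples, unequal variances: SE_diff = √(SE₁² + SE₂²) = √(0.42994249 + 6.17174649) = 2.5694.
z* = 2.576, so margin of error = 2.576 × 2.5694 = 6.6188.
Difference in means = 135.2 − 111.6 = 23.6000.
23.6000 ± 6.6188 → (16.98, 30.22).

(16.98, 30.22)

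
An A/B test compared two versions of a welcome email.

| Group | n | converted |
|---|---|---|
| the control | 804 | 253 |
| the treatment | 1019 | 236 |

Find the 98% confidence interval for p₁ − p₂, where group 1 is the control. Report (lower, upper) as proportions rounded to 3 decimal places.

(0.034, 0.132)

Sample proportions: 253/804 = 0.3147, 236/1019 = 0.2316.
Each SE is √(p̂(1−p̂)/n): √(0.3147·0.6853/804) = 0.01638 and √(0.2316·0.7684/1019) = 0.01322.
SE(p̂₁ − p̂₂) = √(SE₁² + SE₂²) = √(0.0002683044 + 0.0001747684) = 0.02105, since the two samples are independent.
At 98% confidence z* = 2.326; margin = 2.326 × 0.02105 = 0.04896.
The difference is 0.3147 − 0.2316 = 0.0831, so the interval is 0.0831 ± 0.04896 = (0.034, 0.132).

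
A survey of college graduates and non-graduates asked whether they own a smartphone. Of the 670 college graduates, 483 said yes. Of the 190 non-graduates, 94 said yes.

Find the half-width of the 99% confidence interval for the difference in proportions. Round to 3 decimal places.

First, p̂₁ = 483/670 = 0.7209; p̂₂ = 94/190 = 0.4947.
The two standard errors are √(0.7209×0.2791/670) = 0.01733 and √(0.4947×0.5053/190) = 0.03627.
Because the samples are independent, SE_diff = √(0.01733² + 0.03627²) = 0.04020.
Using z* = 2.576 for 99%, ME = 2.576 × 0.04020 = 0.10356.

0.104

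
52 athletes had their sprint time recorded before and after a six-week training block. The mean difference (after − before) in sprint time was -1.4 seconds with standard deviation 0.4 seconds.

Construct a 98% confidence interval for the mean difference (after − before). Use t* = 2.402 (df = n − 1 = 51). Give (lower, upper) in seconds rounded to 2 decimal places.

This is a matched-pairs design, so SE = s_d/√n = 0.4/√52 = 0.0555.
Margin = 2.402 × 0.0555 = 0.1333; the interval is -1.4 ± 0.1333 = (-1.53, -1.27).

(-1.53, -1.27)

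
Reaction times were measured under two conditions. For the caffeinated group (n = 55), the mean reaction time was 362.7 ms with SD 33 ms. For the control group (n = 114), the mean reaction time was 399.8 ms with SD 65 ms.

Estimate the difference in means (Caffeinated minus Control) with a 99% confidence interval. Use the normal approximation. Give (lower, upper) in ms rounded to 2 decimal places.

(-56.52, -17.68)

SE₁ = s₁/√n₁ = 33/√55 = 4.4497; SE₂ = 65/√114 = 6.0878.
Independent samples, unequal variances: SE_diff = √(SE₁² + SE₂²) = √(19.79983009 + 37.06130884) = 7.5406.
z* = 2.576, so margin of error = 2.576 × 7.5406 = 19.4246.
Difference in means = 362.7 − 399.8 = -37.1000.
-37.1000 ± 19.4246 → (-56.52, -17.68).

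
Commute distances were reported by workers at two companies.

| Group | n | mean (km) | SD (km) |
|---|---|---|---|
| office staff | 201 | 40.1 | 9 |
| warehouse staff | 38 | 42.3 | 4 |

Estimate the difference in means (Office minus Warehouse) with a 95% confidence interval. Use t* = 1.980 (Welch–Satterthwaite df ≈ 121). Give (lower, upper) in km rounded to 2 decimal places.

SE₁ = s₁/√n₁ = 9/√201 = 0.6348; SE₂ = 4/√38 = 0.6489.
Independent samples, unequal variances: SE_diff = √(SE₁² + SE₂²) = √(0.40297104 + 0.42107121) = 0.9078.
t* = 1.980, so margin of error = 1.980 × 0.9078 = 1.7974.
Difference in means = 40.1 − 42.3 = -2.2000.
-2.2000 ± 1.7974 → (-4.00, -0.40).

(-4.00, -0.40)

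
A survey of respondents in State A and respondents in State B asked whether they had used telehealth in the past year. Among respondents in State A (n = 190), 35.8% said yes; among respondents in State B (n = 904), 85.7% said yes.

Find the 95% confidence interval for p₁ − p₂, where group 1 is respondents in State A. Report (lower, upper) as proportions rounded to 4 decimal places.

SE₁ = √(p̂₁(1−p̂₁)/n₁) = √(0.3580·0.6420/190) = 0.03478; SE₂ = √(0.8570·0.1430/904) = 0.01164.
Independent samples: SE of the difference = √(SE₁² + SE₂²) = √(0.0012096484 + 0.0001354896) = 0.03668.
z* for 95% confidence is 1.960, so the margin of error is 1.960 × 0.03668 = 0.07189.
Point estimate p̂₁ − p̂₂ = 0.3580 − 0.8570 = -0.4990.
-0.4990 ± 0.07189 → (-0.5709, -0.4271).

(-0.5709, -0.4271)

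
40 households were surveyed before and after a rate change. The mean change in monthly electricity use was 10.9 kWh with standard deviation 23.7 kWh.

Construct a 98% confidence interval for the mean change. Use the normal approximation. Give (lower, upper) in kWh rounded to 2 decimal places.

(2.18, 19.62)

Paired design: SE = s_d/√n = 23.7/√40 = 3.7473.
z* = 2.326; margin of error = 2.326 × 3.7473 = 8.7162.
10.9 ± 8.7162 → (2.18, 19.62).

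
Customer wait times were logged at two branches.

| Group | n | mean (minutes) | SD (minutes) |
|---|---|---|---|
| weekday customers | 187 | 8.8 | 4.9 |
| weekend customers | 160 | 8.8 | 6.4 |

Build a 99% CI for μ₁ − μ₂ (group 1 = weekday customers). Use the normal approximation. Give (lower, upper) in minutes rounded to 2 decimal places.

SE₁ = s₁/√n₁ = 4.9/√187 = 0.3583; SE₂ = 6.4/√160 = 0.5060.
Independent samples, unequal variances: SE_diff = √(SE₁² + SE₂²) = √(0.12837889 + 0.256036) = 0.6200.
z* = 2.576, so margin of error = 2.576 × 0.6200 = 1.5971.
Difference in means = 8.8 − 8.8 = 0.0000.
0.0000 ± 1.5971 → (-1.60, 1.60).

(-1.60, 1.60)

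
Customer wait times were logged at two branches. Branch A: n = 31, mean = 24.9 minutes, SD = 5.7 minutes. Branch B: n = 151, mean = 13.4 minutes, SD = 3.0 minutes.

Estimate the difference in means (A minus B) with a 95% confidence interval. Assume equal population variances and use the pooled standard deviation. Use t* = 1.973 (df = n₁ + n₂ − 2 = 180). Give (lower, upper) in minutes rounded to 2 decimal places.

Pooled variance s_p² = [30·5.7² + 150·3.0²] / (31+151−2) = 12.9150, so s_p = 3.5937.
SE_diff = s_p·√(1/n₁ + 1/n₂) = 3.5937·√(1/31 + 1/151) = 0.7086.
t* = 1.973; margin = 1.973 × 0.7086 = 1.3981.
Difference = 24.9 − 13.4 = 11.5000.
11.5000 ± 1.3981 → (10.10, 12.90).

(10.10, 12.90)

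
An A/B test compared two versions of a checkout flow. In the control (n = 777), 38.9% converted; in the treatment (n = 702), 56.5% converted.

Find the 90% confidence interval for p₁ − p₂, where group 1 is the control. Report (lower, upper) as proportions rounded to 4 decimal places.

(-0.2181, -0.1339)

The two standard errors are √(0.3890×0.6110/777) = 0.01749 and √(0.5650×0.4350/702) = 0.01871.
Because the samples are independent, SE_diff = √(0.01749² + 0.01871²) = 0.02561.
Using z* = 1.645 for 90%, ME = 1.645 × 0.02561 = 0.04213.
p̂₁ − p̂₂ = -0.1760; interval -0.1760 ± 0.04213 gives (-0.2181, -0.1339).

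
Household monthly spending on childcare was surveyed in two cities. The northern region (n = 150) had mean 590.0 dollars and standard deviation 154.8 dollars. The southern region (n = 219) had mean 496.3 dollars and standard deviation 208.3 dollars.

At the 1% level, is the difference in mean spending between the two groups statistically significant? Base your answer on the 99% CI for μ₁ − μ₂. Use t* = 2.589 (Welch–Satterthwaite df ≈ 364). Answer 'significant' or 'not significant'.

SE₁ = s₁/√n₁ = 154.8/√150 = 12.6394; SE₂ = 208.3/√219 = 14.0756.
Independent samples, unequal variances: SE_diff = √(SE₁² + SE₂²) = √(159.75443236 + 198.12251536) = 18.9176.
t* = 2.589, so margin of error = 2.589 × 18.9176 = 48.9777.
Difference in means = 590.0 − 496.3 = 93.7000.
93.7000 ± 48.9777 → (44.7223, 142.6777).
The interval (44.7223, 142.6777) does not contain 0, so the difference is significant.

significant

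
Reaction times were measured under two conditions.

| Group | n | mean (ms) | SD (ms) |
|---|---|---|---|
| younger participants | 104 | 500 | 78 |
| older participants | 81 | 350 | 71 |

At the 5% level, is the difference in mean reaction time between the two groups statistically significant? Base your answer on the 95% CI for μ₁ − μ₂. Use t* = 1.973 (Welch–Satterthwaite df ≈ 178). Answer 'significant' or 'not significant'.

Standard errors of each mean: 78/√104 = 7.6485 and 71/√81 = 7.8889.
SE(x̄₁ − x̄₂) = √(7.6485² + 7.8889²) = 10.9879 for independent samples with unequal variances.
With t* = 1.973, the margin is 1.973 × 10.9879 = 21.6791.
x̄₁ − x̄₂ = 500 − 350 = 150.0000; the interval is 150.0000 ± 21.6791 = (128.3209, 171.6791).
The interval (128.3209, 171.6791) does not contain 0, so the difference is significant.

significant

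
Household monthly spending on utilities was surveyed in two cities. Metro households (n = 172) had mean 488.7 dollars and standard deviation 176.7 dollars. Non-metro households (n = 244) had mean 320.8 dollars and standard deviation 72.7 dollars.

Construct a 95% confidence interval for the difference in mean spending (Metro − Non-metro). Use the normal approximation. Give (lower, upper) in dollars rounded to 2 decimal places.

(139.96, 195.84)

Standard errors of each mean: 176.7/√172 = 13.4732 and 72.7/√244 = 4.6541.
SE(x̄₁ − x̄₂) = √(13.4732² + 4.6541²) = 14.2544 for independent samples with unequal variances.
With z* = 1.960, the margin is 1.960 × 14.2544 = 27.9386.
x̄₁ − x̄₂ = 488.7 − 320.8 = 167.9000; the interval is 167.9000 ± 27.9386 = (139.96, 195.84).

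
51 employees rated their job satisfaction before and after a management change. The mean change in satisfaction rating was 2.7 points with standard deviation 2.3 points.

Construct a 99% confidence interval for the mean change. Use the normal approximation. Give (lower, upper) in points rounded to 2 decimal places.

(1.87, 3.53)

Paired design: SE = s_d/√n = 2.3/√51 = 0.3221.
z* = 2.576; margin of error = 2.576 × 0.3221 = 0.8297.
2.7 ± 0.8297 → (1.87, 3.53).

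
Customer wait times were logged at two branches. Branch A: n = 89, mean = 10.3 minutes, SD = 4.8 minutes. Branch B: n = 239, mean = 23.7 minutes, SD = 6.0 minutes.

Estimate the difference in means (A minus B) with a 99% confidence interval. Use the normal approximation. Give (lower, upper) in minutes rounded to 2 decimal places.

SE₁ = s₁/√n₁ = 4.8/√89 = 0.5088; SE₂ = 6.0/√239 = 0.3881.
Independent samples, unequal variances: SE_diff = √(SE₁² + SE₂²) = √(0.25887744 + 0.15062161) = 0.6399.
z* = 2.576, so margin of error = 2.576 × 0.6399 = 1.6484.
Difference in means = 10.3 − 23.7 = -13.4000.
-13.4000 ± 1.6484 → (-15.05, -11.75).

(-15.05, -11.75)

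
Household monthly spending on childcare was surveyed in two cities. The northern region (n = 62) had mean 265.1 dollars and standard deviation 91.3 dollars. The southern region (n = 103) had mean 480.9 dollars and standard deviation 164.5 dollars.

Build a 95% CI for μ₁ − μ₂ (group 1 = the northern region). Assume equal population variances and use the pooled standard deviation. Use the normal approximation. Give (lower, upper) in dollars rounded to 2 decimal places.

(-260.41, -171.19)

s_p = √[((n₁−1)s₁² + (n₂−1)s₂²)/(n₁+n₂−2)] = √[(61·91.3² + 102·164.5²)/163] = 141.6083.
SE = 141.6083·√(1/62 + 1/103) = 22.7623.
With z* = 1.960, margin = 1.960 × 22.7623 = 44.6141.
x̄₁ − x̄₂ = 265.1 − 480.9 = -215.8000; interval -215.8000 ± 44.6141 = (-260.41, -171.19).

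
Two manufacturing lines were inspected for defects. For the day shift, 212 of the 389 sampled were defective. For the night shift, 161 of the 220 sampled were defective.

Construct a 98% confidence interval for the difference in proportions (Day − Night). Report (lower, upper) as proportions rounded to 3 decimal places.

(-0.278, -0.096)

First, p̂₁ = 212/389 = 0.5450; p̂₂ = 161/220 = 0.7318.
The two standard errors are √(0.5450×0.4550/389) = 0.02525 and √(0.7318×0.2682/220) = 0.02987.
Because the samples are independent, SE_diff = √(0.02525² + 0.02987²) = 0.03911.
Using z* = 2.326 for 98%, ME = 2.326 × 0.03911 = 0.09097.
p̂₁ − p̂₂ = -0.1868; interval -0.1868 ± 0.09097 gives (-0.278, -0.096).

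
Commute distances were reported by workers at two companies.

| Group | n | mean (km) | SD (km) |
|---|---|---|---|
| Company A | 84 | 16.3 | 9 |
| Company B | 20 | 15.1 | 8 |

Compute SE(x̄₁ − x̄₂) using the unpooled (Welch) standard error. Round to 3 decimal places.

Per-group SEs: s₁/√n₁ = 9/√84 = 0.9820, s₂/√n₂ = 8/√20 = 1.7889.
Unpooled SE of the difference: √(0.964324 + 3.20016321) = 2.0407.

2.041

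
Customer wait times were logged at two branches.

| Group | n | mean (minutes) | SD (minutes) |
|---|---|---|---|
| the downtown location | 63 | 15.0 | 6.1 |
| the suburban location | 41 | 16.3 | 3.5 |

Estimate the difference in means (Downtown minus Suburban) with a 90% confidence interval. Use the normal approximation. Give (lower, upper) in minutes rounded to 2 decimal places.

(-2.85, 0.25)

Per-group SEs: s₁/√n₁ = 6.1/√63 = 0.7685, s₂/√n₂ = 3.5/√41 = 0.5466.
Unpooled SE of the difference: √(0.59059225 + 0.29877156) = 0.9431.
Margin of error = z* · SE = 1.645 × 0.9431 = 1.5514.
x̄₁ − x̄₂ = 15.0 − 16.3 = -1.3000.
CI: -1.3000 ± 1.5514 = (-2.85, 0.25).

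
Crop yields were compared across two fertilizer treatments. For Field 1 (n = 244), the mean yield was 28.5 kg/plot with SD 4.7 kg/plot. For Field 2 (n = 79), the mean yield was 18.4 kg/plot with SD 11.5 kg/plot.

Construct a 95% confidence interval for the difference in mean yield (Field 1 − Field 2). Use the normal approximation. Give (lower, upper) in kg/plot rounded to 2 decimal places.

(7.50, 12.70)

Per-group SEs: s₁/√n₁ = 4.7/√244 = 0.3009, s₂/√n₂ = 11.5/√79 = 1.2939.
Unpooled SE of the difference: √(0.09054081 + 1.67417721) = 1.3284.
Margin of error = z* · SE = 1.960 × 1.3284 = 2.6037.
x̄₁ − x̄₂ = 28.5 − 18.4 = 10.1000.
CI: 10.1000 ± 2.6037 = (7.50, 12.70).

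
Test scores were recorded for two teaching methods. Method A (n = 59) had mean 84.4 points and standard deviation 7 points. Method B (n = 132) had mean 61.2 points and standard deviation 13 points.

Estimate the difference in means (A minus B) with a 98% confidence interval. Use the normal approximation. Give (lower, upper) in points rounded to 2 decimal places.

(19.82, 26.58)

SE₁ = s₁/√n₁ = 7/√59 = 0.9113; SE₂ = 13/√132 = 1.1315.
Independent samples, unequal variances: SE_diff = √(SE₁² + SE₂²) = √(0.83046769 + 1.28029225) = 1.4528.
z* = 2.326, so margin of error = 2.326 × 1.4528 = 3.3792.
Difference in means = 84.4 − 61.2 = 23.2000.
23.2000 ± 3.3792 → (19.82, 26.58).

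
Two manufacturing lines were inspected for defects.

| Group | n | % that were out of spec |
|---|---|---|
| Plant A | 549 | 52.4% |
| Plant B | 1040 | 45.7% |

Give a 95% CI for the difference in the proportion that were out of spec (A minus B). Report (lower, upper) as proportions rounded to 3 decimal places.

(0.015, 0.119)

SE₁ = √(p̂₁(1−p̂₁)/n₁) = √(0.5240·0.4760/549) = 0.02131; SE₂ = √(0.4570·0.5430/1040) = 0.01545.
Independent samples: SE of the difference = √(SE₁² + SE₂²) = √(0.0004541161 + 0.0002387025) = 0.02632.
z* for 95% confidence is 1.960, so the margin of error is 1.960 × 0.02632 = 0.05159.
Point estimate p̂₁ − p̂₂ = 0.5240 − 0.4570 = 0.0670.
0.0670 ± 0.05159 → (0.015, 0.119).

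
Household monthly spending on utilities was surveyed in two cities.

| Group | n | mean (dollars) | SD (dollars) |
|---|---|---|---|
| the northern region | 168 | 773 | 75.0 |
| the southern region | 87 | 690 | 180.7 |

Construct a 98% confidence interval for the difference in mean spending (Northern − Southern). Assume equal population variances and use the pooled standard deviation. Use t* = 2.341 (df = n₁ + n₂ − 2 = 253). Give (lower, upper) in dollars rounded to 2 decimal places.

(45.37, 120.63)

s_p = √[((n₁−1)s₁² + (n₂−1)s₂²)/(n₁+n₂−2)] = √[(167·75.0² + 86·180.7²)/253] = 121.7054.
SE = 121.7054·√(1/168 + 1/87) = 16.0755.
With t* = 2.341, margin = 2.341 × 16.0755 = 37.6327.
x̄₁ − x̄₂ = 773 − 690 = 83.0000; interval 83.0000 ± 37.6327 = (45.37, 120.63).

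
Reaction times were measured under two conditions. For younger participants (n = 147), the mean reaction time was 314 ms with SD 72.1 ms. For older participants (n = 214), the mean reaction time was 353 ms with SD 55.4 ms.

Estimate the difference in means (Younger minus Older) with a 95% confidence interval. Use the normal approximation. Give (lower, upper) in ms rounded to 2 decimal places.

SE₁ = s₁/√n₁ = 72.1/√147 = 5.9467; SE₂ = 55.4/√214 = 3.7871.
Independent samples, unequal variances: SE_diff = √(SE₁² + SE₂²) = √(35.36324089 + 14.34212641) = 7.0502.
z* = 1.960, so margin of error = 1.960 × 7.0502 = 13.8184.
Difference in means = 314 − 353 = -39.0000.
-39.0000 ± 13.8184 → (-52.82, -25.18).

(-52.82, -25.18)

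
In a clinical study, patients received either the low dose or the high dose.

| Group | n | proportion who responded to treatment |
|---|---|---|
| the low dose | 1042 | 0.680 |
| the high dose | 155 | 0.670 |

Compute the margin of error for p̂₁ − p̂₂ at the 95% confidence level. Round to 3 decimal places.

The two standard errors are √(0.6800×0.3200/1042) = 0.01445 and √(0.6700×0.3300/155) = 0.03777.
Because the samples are independent, SE_diff = √(0.01445² + 0.03777²) = 0.04044.
Using z* = 1.960 for 95%, ME = 1.960 × 0.04044 = 0.07926.

0.079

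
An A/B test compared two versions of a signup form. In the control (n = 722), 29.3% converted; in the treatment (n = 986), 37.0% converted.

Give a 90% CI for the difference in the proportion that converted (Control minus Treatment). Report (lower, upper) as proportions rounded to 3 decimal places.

Each SE is √(p̂(1−p̂)/n): √(0.2930·0.7070/722) = 0.01694 and √(0.3700·0.6300/986) = 0.01538.
SE(p̂₁ − p̂₂) = √(SE₁² + SE₂²) = √(0.0002869636 + 0.0002365444) = 0.02288, since the two samples are independent.
At 90% confidence z* = 1.645; margin = 1.645 × 0.02288 = 0.03764.
The difference is 0.2930 − 0.3700 = -0.0770, so the interval is -0.0770 ± 0.03764 = (-0.115, -0.039).

(-0.115, -0.039)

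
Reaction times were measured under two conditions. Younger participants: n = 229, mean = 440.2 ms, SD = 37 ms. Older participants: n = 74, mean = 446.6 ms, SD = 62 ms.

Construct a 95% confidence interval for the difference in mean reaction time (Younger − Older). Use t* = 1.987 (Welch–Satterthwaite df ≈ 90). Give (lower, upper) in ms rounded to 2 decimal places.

SE₁ = s₁/√n₁ = 37/√229 = 2.4450; SE₂ = 62/√74 = 7.2074.
Independent samples, unequal variances: SE_diff = √(SE₁² + SE₂²) = √(5.978025 + 51.94661476) = 7.6108.
t* = 1.987, so margin of error = 1.987 × 7.6108 = 15.1227.
Difference in means = 440.2 − 446.6 = -6.4000.
-6.4000 ± 15.1227 → (-21.52, 8.72).

(-21.52, 8.72)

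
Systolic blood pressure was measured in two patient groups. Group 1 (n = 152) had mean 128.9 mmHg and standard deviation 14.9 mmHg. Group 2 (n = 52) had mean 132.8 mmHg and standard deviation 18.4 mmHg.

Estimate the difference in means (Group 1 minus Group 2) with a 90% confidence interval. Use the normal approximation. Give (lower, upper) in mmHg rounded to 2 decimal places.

Standard errors of each mean: 14.9/√152 = 1.2085 and 18.4/√52 = 2.5516.
SE(x̄₁ − x̄₂) = √(1.2085² + 2.5516²) = 2.8233 for independent samples with unequal variances.
With z* = 1.645, the margin is 1.645 × 2.8233 = 4.6443.
x̄₁ − x̄₂ = 128.9 − 132.8 = -3.9000; the interval is -3.9000 ± 4.6443 = (-8.54, 0.74).

(-8.54, 0.74)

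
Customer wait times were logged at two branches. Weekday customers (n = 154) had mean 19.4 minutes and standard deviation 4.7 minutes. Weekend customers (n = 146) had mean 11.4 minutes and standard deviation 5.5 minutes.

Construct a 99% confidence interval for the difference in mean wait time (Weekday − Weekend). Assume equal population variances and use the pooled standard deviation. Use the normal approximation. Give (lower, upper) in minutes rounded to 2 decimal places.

Pooled variance s_p² = [153·4.7² + 145·5.5²] / (154+146−2) = 26.0605, so s_p = 5.1049.
SE_diff = s_p·√(1/n₁ + 1/n₂) = 5.1049·√(1/154 + 1/146) = 0.5897.
z* = 2.576; margin = 2.576 × 0.5897 = 1.5191.
Difference = 19.4 − 11.4 = 8.0000.
8.0000 ± 1.5191 → (6.48, 9.52).

(6.48, 9.52)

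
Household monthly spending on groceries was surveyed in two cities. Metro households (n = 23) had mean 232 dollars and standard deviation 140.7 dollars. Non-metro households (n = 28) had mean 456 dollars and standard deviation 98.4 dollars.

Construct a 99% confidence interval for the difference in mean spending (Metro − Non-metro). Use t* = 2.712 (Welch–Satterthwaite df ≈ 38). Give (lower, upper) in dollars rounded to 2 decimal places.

(-318.20, -129.80)

Per-group SEs: s₁/√n₁ = 140.7/√23 = 29.3380, s₂/√n₂ = 98.4/√28 = 18.5959.
Unpooled SE of the difference: √(860.718244 + 345.80749681) = 34.7351.
Margin of error = t* · SE = 2.712 × 34.7351 = 94.2016.
x̄₁ − x̄₂ = 232 − 456 = -224.0000.
CI: -224.0000 ± 94.2016 = (-318.20, -129.80).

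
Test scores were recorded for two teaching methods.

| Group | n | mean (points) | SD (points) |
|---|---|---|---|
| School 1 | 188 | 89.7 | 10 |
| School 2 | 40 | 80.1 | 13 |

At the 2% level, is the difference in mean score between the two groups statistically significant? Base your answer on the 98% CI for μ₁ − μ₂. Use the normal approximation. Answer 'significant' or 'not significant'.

significant

SE₁ = s₁/√n₁ = 10/√188 = 0.7293; SE₂ = 13/√40 = 2.0555.
Independent samples, unequal variances: SE_diff = √(SE₁² + SE₂²) = √(0.53187849 + 4.22508025) = 2.1810.
z* = 2.326, so margin of error = 2.326 × 2.1810 = 5.0730.
Difference in means = 89.7 − 80.1 = 9.6000.
9.6000 ± 5.0730 → (4.5270, 14.6730).
The interval (4.5270, 14.6730) does not contain 0, so the difference is significant.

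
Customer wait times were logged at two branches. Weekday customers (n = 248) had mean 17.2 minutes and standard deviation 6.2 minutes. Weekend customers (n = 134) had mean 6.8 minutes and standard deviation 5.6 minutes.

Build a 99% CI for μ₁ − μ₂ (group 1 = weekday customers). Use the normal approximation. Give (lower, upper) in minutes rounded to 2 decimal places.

Per-group SEs: s₁/√n₁ = 6.2/√248 = 0.3937, s₂/√n₂ = 5.6/√134 = 0.4838.
Unpooled SE of the difference: √(0.15499969 + 0.23406244) = 0.6237.
Margin of error = z* · SE = 2.576 × 0.6237 = 1.6067.
x̄₁ − x̄₂ = 17.2 − 6.8 = 10.4000.
CI: 10.4000 ± 1.6067 = (8.79, 12.01).

(8.79, 12.01)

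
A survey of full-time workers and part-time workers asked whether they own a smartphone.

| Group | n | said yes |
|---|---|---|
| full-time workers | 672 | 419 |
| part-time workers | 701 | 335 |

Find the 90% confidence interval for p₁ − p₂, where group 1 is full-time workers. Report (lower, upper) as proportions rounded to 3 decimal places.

Sample proportions: 419/672 = 0.6235, 335/701 = 0.4779.
Each SE is √(p̂(1−p̂)/n): √(0.6235·0.3765/672) = 0.01869 and √(0.4779·0.5221/701) = 0.01887.
SE(p̂₁ − p̂₂) = √(SE₁² + SE₂²) = √(0.0003493161 + 0.0003560769) = 0.02656, since the two samples are independent.
At 90% confidence z* = 1.645; margin = 1.645 × 0.02656 = 0.04369.
The difference is 0.6235 − 0.4779 = 0.1456, so the interval is 0.1456 ± 0.04369 = (0.102, 0.189).

(0.102, 0.189)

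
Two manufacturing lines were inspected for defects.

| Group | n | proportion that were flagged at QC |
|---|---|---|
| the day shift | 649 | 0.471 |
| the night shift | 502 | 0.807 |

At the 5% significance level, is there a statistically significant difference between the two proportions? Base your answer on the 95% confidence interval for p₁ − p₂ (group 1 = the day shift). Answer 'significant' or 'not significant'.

significant

SE₁ = √(p̂₁(1−p̂₁)/n₁) = √(0.4710·0.5290/649) = 0.01959; SE₂ = √(0.8070·0.1930/502) = 0.01761.
Independent samples: SE of the difference = √(SE₁² + SE₂²) = √(0.0003837681 + 0.0003101121) = 0.02634.
z* for 95% confidence is 1.960, so the margin of error is 1.960 × 0.02634 = 0.05163.
Point estimate p̂₁ − p̂₂ = 0.4710 − 0.8070 = -0.3360.
-0.3360 ± 0.05163 → (-0.38763, -0.28437).
The interval (-0.38763, -0.28437) does not contain 0, so the difference is significant.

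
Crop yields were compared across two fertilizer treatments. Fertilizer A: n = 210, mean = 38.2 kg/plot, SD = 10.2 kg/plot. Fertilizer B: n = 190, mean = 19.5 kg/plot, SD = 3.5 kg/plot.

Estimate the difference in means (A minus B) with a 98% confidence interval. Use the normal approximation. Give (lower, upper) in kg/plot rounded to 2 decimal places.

Standard errors of each mean: 10.2/√210 = 0.7039 and 3.5/√190 = 0.2539.
SE(x̄₁ − x̄₂) = √(0.7039² + 0.2539²) = 0.7483 for independent samples with unequal variances.
With z* = 2.326, the margin is 2.326 × 0.7483 = 1.7405.
x̄₁ − x̄₂ = 38.2 − 19.5 = 18.7000; the interval is 18.7000 ± 1.7405 = (16.96, 20.44).

(16.96, 20.44)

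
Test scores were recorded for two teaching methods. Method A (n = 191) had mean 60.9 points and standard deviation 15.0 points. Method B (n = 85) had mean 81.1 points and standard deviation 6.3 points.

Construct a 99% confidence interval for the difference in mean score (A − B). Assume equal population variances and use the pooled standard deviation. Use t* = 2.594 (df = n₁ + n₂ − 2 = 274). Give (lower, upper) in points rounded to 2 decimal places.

Pooled variance s_p² = [190·15.0² + 84·6.3²] / (191+85−2) = 168.1896, so s_p = 12.9688.
SE_diff = s_p·√(1/n₁ + 1/n₂) = 12.9688·√(1/191 + 1/85) = 1.6909.
t* = 2.594; margin = 2.594 × 1.6909 = 4.3862.
Difference = 60.9 − 81.1 = -20.2000.
-20.2000 ± 4.3862 → (-24.59, -15.81).

(-24.59, -15.81)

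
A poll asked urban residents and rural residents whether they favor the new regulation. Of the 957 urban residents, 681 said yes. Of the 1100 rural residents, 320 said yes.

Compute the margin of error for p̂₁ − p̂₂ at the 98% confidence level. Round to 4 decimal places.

p̂₁ = 681/957 = 0.7116 and p̂₂ = 320/1100 = 0.2909.
SE₁ = √(p̂₁(1−p̂₁)/n₁) = √(0.7116·0.2884/957) = 0.01464; SE₂ = √(0.2909·0.7091/1100) = 0.01369.
Independent samples: SE of the difference = √(SE₁² + SE₂²) = √(0.0002143296 + 0.0001874161) = 0.02004.
z* for 98% confidence is 2.326, so the margin of error is 2.326 × 0.02004 = 0.04661.

0.0466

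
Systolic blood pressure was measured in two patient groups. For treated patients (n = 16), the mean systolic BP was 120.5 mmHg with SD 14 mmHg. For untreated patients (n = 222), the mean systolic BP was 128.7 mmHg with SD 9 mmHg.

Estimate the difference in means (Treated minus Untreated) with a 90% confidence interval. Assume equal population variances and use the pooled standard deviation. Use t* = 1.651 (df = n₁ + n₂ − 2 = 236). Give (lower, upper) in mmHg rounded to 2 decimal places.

s_p = √[((n₁−1)s₁² + (n₂−1)s₂²)/(n₁+n₂−2)] = √[(15·14² + 221·9²)/236] = 9.3973.
SE = 9.3973·√(1/16 + 1/222) = 2.4325.
With t* = 1.651, margin = 1.651 × 2.4325 = 4.0161.
x̄₁ − x̄₂ = 120.5 − 128.7 = -8.2000; interval -8.2000 ± 4.0161 = (-12.22, -4.18).

(-12.22, -4.18)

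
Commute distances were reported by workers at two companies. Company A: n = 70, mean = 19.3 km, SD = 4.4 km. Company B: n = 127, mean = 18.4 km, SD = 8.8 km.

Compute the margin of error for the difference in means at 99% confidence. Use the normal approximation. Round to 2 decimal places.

Standard errors of each mean: 4.4/√70 = 0.5259 and 8.8/√127 = 0.7809.
SE(x̄₁ − x̄₂) = √(0.5259² + 0.7809²) = 0.9415 for independent samples with unequal variances.
With z* = 2.576, the margin is 2.576 × 0.9415 = 2.4253.

2.43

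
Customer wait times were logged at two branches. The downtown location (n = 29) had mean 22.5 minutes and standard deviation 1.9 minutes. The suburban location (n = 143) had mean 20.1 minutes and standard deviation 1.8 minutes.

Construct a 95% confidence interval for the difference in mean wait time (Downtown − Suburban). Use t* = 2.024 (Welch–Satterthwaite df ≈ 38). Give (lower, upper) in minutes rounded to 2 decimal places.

(1.62, 3.18)

Per-group SEs: s₁/√n₁ = 1.9/√29 = 0.3528, s₂/√n₂ = 1.8/√143 = 0.1505.
Unpooled SE of the difference: √(0.12446784 + 0.02265025) = 0.3836.
Margin of error = t* · SE = 2.024 × 0.3836 = 0.7764.
x̄₁ − x̄₂ = 22.5 − 20.1 = 2.4000.
CI: 2.4000 ± 0.7764 = (1.62, 3.18).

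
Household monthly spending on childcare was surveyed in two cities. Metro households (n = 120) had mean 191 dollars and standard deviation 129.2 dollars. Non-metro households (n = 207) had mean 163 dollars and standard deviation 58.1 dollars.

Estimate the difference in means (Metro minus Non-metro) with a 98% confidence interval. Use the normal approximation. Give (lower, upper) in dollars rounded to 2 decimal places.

(-1.00, 57.00)

Standard errors of each mean: 129.2/√120 = 11.7943 and 58.1/√207 = 4.0382.
SE(x̄₁ − x̄₂) = √(11.7943² + 4.0382²) = 12.4665 for independent samples with unequal variances.
With z* = 2.326, the margin is 2.326 × 12.4665 = 28.9971.
x̄₁ − x̄₂ = 191 − 163 = 28.0000; the interval is 28.0000 ± 28.9971 = (-1.00, 57.00).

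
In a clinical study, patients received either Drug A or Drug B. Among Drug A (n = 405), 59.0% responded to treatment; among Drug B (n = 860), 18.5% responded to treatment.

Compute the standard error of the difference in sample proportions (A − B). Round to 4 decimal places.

0.0278

SE₁ = √(p̂₁(1−p̂₁)/n₁) = √(0.5900·0.4100/405) = 0.02444; SE₂ = √(0.1850·0.8150/860) = 0.01324.
Independent samples: SE of the difference = √(SE₁² + SE₂²) = √(0.0005973136 + 0.0001752976) = 0.02780.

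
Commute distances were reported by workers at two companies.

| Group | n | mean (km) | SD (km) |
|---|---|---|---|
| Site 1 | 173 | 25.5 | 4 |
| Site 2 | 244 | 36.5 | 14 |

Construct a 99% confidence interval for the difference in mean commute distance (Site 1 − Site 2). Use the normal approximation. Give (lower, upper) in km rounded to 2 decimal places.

(-13.44, -8.56)

Per-group SEs: s₁/√n₁ = 4/√173 = 0.3041, s₂/√n₂ = 14/√244 = 0.8963.
Unpooled SE of the difference: √(0.09247681 + 0.80335369) = 0.9465.
Margin of error = z* · SE = 2.576 × 0.9465 = 2.4382.
x̄₁ − x̄₂ = 25.5 − 36.5 = -11.0000.
CI: -11.0000 ± 2.4382 = (-13.44, -8.56).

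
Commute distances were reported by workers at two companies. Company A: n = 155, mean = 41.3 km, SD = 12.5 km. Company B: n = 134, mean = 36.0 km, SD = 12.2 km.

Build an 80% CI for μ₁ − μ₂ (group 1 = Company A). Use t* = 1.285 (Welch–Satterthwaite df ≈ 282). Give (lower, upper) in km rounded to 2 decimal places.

(3.43, 7.17)

Standard errors of each mean: 12.5/√155 = 1.0040 and 12.2/√134 = 1.0539.
SE(x̄₁ − x̄₂) = √(1.0040² + 1.0539²) = 1.4556 for independent samples with unequal variances.
With t* = 1.285, the margin is 1.285 × 1.4556 = 1.8704.
x̄₁ − x̄₂ = 41.3 − 36.0 = 5.3000; the interval is 5.3000 ± 1.8704 = (3.43, 7.17).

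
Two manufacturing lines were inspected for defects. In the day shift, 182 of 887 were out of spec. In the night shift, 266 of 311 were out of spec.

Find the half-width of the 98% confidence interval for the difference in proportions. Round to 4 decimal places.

0.0561

Sample proportions: 182/887 = 0.2052, 266/311 = 0.8553.
Each SE is √(p̂(1−p̂)/n): √(0.2052·0.7948/887) = 0.01356 and √(0.8553·0.1447/311) = 0.01995.
SE(p̂₁ − p̂₂) = √(SE₁² + SE₂²) = √(0.0001838736 + 0.0003980025) = 0.02412, since the two samples are independent.
At 98% confidence z* = 2.326; margin = 2.326 × 0.02412 = 0.05610.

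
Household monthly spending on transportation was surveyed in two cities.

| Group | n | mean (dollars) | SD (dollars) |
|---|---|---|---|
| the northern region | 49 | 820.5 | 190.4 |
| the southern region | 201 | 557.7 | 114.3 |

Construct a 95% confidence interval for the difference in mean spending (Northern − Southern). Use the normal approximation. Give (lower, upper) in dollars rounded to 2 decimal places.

(207.20, 318.40)

SE₁ = s₁/√n₁ = 190.4/√49 = 27.2000; SE₂ = 114.3/√201 = 8.0621.
Independent samples, unequal variances: SE_diff = √(SE₁² + SE₂²) = √(739.84 + 64.99745641) = 28.3697.
z* = 1.960, so margin of error = 1.960 × 28.3697 = 55.6046.
Difference in means = 820.5 − 557.7 = 262.8000.
262.8000 ± 55.6046 → (207.20, 318.40).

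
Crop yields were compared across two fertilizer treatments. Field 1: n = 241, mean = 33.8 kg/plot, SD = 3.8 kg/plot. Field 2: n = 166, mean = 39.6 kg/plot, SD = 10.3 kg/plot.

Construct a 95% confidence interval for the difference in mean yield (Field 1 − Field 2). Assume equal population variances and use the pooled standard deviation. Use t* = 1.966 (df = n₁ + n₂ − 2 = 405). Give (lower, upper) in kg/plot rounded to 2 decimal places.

Pooled variance s_p² = [240·3.8² + 165·10.3²] / (241+166−2) = 51.7789, so s_p = 7.1958.
SE_diff = s_p·√(1/n₁ + 1/n₂) = 7.1958·√(1/241 + 1/166) = 0.7258.
t* = 1.966; margin = 1.966 × 0.7258 = 1.4269.
Difference = 33.8 − 39.6 = -5.8000.
-5.8000 ± 1.4269 → (-7.23, -4.37).

(-7.23, -4.37)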